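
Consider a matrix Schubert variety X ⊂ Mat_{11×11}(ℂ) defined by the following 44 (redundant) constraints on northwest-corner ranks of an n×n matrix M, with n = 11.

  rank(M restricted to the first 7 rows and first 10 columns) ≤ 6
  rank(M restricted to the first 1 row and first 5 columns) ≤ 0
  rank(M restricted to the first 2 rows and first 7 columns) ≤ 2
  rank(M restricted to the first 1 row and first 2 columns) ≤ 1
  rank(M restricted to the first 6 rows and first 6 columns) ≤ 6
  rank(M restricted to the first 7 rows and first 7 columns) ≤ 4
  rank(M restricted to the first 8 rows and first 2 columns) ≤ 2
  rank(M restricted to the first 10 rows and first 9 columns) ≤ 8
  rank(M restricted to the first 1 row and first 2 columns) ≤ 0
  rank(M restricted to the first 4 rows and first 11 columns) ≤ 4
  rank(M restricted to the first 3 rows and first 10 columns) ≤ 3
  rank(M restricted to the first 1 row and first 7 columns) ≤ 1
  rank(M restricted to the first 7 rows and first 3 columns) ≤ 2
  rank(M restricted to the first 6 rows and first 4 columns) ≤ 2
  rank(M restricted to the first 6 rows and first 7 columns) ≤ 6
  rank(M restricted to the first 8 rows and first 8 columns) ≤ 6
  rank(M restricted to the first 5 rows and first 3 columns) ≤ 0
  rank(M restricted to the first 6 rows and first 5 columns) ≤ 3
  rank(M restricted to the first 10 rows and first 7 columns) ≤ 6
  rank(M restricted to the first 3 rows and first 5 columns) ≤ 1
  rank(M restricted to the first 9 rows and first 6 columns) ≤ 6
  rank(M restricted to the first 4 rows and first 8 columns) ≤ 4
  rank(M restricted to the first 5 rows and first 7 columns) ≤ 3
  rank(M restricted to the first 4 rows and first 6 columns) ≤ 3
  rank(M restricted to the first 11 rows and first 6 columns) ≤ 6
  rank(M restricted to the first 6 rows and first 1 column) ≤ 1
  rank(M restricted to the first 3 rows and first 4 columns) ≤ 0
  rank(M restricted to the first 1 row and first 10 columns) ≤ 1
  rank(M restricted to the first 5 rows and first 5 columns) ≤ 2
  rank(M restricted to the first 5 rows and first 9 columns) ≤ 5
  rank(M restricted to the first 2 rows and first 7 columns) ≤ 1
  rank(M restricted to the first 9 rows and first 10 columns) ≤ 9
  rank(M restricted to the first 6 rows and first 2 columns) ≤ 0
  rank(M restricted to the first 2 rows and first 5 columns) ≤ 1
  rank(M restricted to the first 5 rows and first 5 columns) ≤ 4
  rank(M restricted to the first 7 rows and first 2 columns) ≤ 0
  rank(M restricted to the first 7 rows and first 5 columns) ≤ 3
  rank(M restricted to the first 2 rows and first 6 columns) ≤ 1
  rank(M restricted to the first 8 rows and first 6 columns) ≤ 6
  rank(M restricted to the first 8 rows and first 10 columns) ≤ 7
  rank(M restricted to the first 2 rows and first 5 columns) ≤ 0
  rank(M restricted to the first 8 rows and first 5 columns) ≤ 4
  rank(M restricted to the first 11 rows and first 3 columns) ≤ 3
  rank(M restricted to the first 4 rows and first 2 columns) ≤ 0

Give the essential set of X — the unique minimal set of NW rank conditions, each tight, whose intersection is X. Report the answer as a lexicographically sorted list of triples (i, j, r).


Recovering R(i,j) via the rank-extension bound from the 44 conditions:

  i=1: 0  0  0  0  0  1  1  1  1  1  1
  i=2: 0  0  0  0  0  1  1  2  2  2  2
  i=3: 0  0  0  0  1  2  2  3  3  3  3
  i=4: 0  0  0  1  2  3  3  4  4  4  4
  i=5: 0  0  0  1  2  3  3  4  5  5  5
  i=6: 0  0  1  2  3  4  4  5  6  6  6
  i=7: 0  0  1  2  3  4  4  5  6  6  7
  i=8: 1  1  2  3  4  5  5  6  7  7  8
  i=9: 1  2  3  4  5  6  6  7  8  8  9
  i=10: 1  2  3  4  5  6  6  7  8  9  10
  i=11: 1  2  3  4  5  6  7  8  9  10  11

hence w(1..11) = (6, 8, 5, 4, 9, 3, 11, 1, 2, 10, 7).

Fulton essential set (9 of the 29 Rothe cells):

[(2, 5, 0), (2, 7, 1), (3, 4, 0), (5, 3, 0), (5, 7, 3), (7, 2, 0), (7, 7, 4), (7, 10, 6), (10, 7, 6)]


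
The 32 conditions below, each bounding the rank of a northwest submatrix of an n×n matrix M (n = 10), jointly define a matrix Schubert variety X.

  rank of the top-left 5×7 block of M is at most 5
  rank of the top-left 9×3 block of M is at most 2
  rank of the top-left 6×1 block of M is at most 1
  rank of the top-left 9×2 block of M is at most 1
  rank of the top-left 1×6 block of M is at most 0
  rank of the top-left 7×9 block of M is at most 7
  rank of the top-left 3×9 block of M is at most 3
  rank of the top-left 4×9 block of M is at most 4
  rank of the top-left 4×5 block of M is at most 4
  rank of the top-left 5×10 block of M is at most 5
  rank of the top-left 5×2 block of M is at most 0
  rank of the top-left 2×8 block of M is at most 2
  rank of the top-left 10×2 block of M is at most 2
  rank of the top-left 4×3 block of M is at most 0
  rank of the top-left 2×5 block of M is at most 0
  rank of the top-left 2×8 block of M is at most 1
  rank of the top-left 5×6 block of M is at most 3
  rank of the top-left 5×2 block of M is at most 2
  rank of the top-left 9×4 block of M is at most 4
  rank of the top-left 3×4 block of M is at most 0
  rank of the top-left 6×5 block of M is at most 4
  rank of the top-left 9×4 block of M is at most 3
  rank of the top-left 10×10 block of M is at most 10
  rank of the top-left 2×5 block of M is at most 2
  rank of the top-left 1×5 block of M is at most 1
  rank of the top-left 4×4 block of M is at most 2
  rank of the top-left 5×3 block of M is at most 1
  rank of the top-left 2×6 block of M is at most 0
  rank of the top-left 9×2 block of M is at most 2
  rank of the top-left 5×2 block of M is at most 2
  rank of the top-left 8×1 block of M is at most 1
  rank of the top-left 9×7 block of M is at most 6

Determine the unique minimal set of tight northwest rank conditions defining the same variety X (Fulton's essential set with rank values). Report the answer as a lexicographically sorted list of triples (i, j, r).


Propagating the 32 rank bounds to every northwest block:

  R[1]: 0 0 0 0 0 0 1 1 1 1
  R[2]: 0 0 0 0 0 0 1 1 2 2
  R[3]: 0 0 0 0 1 1 2 2 3 3
  R[4]: 0 0 0 1 2 2 3 3 4 4
  R[5]: 0 0 1 2 3 3 4 4 5 5
  R[6]: 1 1 2 3 4 4 5 5 6 6
  R[7]: 1 1 2 3 4 5 6 6 7 7
  R[8]: 1 1 2 3 4 5 6 7 8 8
  R[9]: 1 1 2 3 4 5 6 7 8 9
  R[10]: 1 2 3 4 5 6 7 8 9 10

so w = (7, 9, 5, 4, 3, 1, 6, 8, 10, 2).

D(w) has 25 cells with 6 SE-corners; essential set:

[(2, 6, 0), (2, 8, 1), (3, 4, 0), (4, 3, 0), (5, 2, 0), (9, 2, 1)]


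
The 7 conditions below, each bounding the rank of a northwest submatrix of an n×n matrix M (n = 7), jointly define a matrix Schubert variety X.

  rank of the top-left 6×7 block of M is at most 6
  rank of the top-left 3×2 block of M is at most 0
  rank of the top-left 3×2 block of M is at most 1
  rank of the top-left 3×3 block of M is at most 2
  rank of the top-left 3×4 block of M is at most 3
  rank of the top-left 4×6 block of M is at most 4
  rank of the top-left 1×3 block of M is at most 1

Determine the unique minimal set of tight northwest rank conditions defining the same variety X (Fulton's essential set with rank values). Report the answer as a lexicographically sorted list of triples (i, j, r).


Computing R[i][j] = min implied NW-rank bound (n=7, 7 conditions):

  row 1: 0 0 1 1 1 1 1
  row 2: 0 0 1 2 2 2 2
  row 3: 0 0 1 2 3 3 3
  row 4: 1 1 2 3 4 4 4
  row 5: 1 2 3 4 5 5 5
  row 6: 1 2 3 4 5 6 6
  row 7: 1 2 3 4 5 6 7

hence w(1..7) = (3, 4, 5, 1, 2, 6, 7).

|D(w)|=6, |Ess(w)|=1:

[(3, 2, 0)]


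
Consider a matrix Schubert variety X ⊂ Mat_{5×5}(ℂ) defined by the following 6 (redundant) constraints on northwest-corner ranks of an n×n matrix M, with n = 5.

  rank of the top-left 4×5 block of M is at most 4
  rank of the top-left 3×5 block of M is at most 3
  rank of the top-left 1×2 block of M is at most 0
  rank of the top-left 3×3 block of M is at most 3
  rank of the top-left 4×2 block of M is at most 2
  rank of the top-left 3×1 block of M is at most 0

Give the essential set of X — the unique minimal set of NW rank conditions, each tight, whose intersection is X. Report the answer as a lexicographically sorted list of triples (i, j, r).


Rank table r_w(5×5) implied by the 6 constraints:

  0, 0, 1, 1, 1
  0, 1, 2, 2, 2
  0, 1, 2, 3, 3
  1, 2, 3, 4, 4
  1, 2, 3, 4, 5

hence w(1..5) = (3, 2, 4, 1, 5).

Fulton essential set (2 of the 4 Rothe cells):

[(1, 2, 0), (3, 1, 0)]


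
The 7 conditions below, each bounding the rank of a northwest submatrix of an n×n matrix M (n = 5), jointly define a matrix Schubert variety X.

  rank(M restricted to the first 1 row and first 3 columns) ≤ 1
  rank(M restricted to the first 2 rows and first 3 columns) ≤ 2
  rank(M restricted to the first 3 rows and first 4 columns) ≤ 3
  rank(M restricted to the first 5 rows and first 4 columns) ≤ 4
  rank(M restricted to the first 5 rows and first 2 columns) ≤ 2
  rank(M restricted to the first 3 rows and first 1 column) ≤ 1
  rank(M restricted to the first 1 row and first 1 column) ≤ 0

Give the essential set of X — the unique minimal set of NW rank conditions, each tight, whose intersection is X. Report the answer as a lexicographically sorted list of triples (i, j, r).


The tightest implied rank at each (i,j), from the 7 conditions:

  0 1 1 1 1
  1 2 2 2 2
  1 2 3 3 3
  1 2 3 4 4
  1 2 3 4 5

hence w(1..5) = (2, 1, 3, 4, 5).

Fulton essential set (the sole Rothe cell):

[(1, 1, 0)]


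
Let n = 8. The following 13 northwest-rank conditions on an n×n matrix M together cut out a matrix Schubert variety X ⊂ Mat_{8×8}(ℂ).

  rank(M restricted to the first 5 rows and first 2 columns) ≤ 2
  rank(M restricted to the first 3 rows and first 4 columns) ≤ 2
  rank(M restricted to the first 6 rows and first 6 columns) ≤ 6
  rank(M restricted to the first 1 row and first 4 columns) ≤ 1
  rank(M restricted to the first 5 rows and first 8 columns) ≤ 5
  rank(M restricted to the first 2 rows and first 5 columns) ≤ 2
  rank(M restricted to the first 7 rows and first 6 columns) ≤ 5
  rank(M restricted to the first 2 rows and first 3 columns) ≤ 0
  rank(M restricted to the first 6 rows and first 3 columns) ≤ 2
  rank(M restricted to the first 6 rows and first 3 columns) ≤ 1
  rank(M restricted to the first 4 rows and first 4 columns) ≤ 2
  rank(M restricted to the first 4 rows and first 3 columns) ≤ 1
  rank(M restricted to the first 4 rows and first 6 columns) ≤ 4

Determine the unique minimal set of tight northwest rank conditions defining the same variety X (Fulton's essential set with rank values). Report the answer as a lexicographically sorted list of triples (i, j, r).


Computing R[i][j] = min implied NW-rank bound (n=8, 13 conditions):

  0 0 0 1 1 1 1 1
  0 0 0 1 2 2 2 2
  1 1 1 2 3 3 3 3
  1 1 1 2 3 4 4 4
  1 1 1 2 3 4 5 5
  1 1 1 2 3 4 5 6
  1 2 2 3 4 5 6 7
  1 2 3 4 5 6 7 8

so w = (4, 5, 1, 6, 7, 8, 2, 3).

|D(w)|=12, |Ess(w)|=2:

[(2, 3, 0), (6, 3, 1)]


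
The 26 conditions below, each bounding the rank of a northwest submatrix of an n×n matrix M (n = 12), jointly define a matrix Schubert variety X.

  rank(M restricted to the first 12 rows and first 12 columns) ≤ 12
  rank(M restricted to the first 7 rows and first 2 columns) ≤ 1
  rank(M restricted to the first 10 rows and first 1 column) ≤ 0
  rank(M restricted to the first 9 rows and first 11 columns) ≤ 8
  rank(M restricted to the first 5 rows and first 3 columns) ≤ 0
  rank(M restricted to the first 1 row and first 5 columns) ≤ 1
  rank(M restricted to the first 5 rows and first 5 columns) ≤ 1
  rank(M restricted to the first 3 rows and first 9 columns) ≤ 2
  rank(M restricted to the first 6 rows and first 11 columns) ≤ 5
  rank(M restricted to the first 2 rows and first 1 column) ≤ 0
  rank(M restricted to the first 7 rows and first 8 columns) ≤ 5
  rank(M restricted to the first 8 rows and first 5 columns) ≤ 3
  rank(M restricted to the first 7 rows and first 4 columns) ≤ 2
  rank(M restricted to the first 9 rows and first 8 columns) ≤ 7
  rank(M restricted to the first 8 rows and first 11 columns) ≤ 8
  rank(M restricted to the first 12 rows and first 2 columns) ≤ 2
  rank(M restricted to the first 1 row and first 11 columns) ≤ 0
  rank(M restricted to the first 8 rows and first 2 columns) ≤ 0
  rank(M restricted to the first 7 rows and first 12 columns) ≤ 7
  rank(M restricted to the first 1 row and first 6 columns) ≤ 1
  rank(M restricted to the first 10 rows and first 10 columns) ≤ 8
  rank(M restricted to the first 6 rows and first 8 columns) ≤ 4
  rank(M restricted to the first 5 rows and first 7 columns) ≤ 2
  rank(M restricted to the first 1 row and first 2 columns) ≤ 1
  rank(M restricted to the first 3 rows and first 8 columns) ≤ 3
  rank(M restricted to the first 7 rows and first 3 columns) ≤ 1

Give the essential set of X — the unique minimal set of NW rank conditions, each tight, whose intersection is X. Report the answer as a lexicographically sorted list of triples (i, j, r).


Reconstructing r_w from the 26 given conditions:

  0 0 0 0 0 0 0 0 0 0 0 1
  0 0 0 1 1 1 1 1 1 1 1 2
  0 0 0 1 1 2 2 2 2 2 2 3
  0 0 0 1 1 2 2 3 3 3 3 4
  0 0 0 1 1 2 2 3 4 4 4 5
  0 0 1 2 2 3 3 4 5 5 5 6
  0 0 1 2 3 4 4 5 6 6 6 7
  0 0 1 2 3 4 5 6 7 7 7 8
  0 1 2 3 4 5 6 7 8 8 8 9
  0 1 2 3 4 5 6 7 8 8 9 10
  1 2 3 4 5 6 7 8 9 9 10 11
  1 2 3 4 5 6 7 8 9 10 11 12

second differences of R give the permutation w = (12, 4, 6, 8, 9, 3, 5, 7, 2, 11, 1, 10).

|D(w)|=37, |Ess(w)|=7:

[(1, 11, 0), (5, 3, 0), (5, 5, 1), (5, 7, 2), (8, 2, 0), (10, 1, 0), (10, 10, 8)]


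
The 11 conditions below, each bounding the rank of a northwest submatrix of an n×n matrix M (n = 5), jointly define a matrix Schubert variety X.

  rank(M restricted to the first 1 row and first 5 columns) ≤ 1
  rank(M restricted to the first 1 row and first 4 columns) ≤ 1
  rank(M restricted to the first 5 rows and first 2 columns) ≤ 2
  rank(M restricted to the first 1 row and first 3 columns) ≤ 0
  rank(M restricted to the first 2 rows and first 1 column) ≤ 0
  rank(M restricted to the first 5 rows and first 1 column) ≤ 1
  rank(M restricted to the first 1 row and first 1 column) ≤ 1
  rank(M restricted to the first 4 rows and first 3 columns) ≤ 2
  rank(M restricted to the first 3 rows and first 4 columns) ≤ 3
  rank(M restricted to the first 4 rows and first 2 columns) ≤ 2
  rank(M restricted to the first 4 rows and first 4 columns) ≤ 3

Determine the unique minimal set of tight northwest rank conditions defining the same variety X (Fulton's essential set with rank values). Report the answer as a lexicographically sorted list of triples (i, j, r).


Reconstructing r_w from the 11 given conditions:

  R[1]: 0  0  0  1  1
  R[2]: 0  1  1  2  2
  R[3]: 1  2  2  3  3
  R[4]: 1  2  2  3  4
  R[5]: 1  2  3  4  5

reading off 1-entries of Δ²R: w = (4, 2, 1, 5, 3).

ℓ(w)=5; the 3 essential cells (i,j,r):

[(1, 3, 0), (2, 1, 0), (4, 3, 2)]


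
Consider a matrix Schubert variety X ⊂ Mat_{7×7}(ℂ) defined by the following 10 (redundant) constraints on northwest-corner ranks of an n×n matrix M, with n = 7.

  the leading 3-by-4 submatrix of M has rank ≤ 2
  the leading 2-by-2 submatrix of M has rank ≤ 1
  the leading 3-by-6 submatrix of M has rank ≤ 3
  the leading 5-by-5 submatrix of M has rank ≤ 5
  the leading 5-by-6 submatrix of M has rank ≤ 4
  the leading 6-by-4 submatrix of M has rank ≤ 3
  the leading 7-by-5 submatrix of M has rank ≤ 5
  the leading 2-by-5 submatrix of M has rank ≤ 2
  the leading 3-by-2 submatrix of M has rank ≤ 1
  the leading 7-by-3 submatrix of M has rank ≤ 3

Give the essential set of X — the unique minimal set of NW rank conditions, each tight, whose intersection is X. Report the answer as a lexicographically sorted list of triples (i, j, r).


Recovering R(i,j) via the rank-extension bound from the 10 conditions:

  row 1: 1 | 1 | 1 | 1 | 1 | 1 | 1
  row 2: 1 | 1 | 2 | 2 | 2 | 2 | 2
  row 3: 1 | 1 | 2 | 2 | 3 | 3 | 3
  row 4: 1 | 2 | 3 | 3 | 4 | 4 | 4
  row 5: 1 | 2 | 3 | 3 | 4 | 4 | 5
  row 6: 1 | 2 | 3 | 3 | 4 | 5 | 6
  row 7: 1 | 2 | 3 | 4 | 5 | 6 | 7

giving w = (1, 3, 5, 2, 7, 6, 4) via Δ²R.

|D(w)|=6, |Ess(w)|=4:

[(3, 2, 1), (3, 4, 2), (5, 6, 4), (6, 4, 3)]


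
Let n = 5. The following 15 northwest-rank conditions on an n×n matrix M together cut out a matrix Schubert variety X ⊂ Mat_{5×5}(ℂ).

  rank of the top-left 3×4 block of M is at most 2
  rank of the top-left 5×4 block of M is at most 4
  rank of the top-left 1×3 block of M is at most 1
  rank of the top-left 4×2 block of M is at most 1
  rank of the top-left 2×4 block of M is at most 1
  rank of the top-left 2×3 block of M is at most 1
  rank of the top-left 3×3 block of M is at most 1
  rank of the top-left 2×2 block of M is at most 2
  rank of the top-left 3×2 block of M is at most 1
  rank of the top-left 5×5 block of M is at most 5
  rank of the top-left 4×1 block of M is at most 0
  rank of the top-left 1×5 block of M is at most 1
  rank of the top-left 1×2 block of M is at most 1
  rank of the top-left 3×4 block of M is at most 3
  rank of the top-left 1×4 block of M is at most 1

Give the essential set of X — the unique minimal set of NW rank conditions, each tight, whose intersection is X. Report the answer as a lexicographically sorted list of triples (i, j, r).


The tightest implied rank at each (i,j), from the 15 conditions:

  row 1: 0  1  1  1  1
  row 2: 0  1  1  1  2
  row 3: 0  1  1  2  3
  row 4: 0  1  2  3  4
  row 5: 1  2  3  4  5

giving w = (2, 5, 4, 3, 1) via Δ²R.

|D(w)|=7, |Ess(w)|=3:

[(2, 4, 1), (3, 3, 1), (4, 1, 0)]


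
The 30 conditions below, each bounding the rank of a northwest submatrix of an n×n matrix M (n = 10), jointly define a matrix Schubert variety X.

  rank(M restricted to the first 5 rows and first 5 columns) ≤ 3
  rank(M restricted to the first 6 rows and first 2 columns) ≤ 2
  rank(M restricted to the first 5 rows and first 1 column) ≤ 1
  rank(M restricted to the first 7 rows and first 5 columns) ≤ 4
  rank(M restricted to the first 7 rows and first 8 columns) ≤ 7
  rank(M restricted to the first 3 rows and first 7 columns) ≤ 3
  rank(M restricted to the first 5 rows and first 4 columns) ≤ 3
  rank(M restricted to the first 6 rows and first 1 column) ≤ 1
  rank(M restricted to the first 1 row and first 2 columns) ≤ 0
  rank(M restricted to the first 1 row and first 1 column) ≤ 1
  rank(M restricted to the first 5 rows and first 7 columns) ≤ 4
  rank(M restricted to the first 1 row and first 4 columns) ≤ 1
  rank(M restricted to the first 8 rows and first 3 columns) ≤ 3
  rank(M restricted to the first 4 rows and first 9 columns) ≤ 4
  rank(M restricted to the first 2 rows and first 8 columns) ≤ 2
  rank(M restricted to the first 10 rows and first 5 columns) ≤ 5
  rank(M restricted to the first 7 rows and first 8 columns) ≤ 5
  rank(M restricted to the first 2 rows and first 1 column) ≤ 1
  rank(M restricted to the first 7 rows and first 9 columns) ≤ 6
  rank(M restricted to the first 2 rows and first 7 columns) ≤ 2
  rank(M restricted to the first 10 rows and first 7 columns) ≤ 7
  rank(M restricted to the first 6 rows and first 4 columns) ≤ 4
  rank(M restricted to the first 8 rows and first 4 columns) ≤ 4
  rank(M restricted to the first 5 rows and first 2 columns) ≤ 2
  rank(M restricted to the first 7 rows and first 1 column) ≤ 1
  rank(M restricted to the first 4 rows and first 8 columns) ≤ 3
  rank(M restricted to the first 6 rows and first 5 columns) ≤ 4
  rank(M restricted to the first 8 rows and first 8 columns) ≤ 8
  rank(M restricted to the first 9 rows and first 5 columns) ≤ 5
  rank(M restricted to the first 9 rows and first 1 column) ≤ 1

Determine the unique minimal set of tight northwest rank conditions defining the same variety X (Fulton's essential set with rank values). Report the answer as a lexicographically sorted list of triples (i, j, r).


Rank table r_w(10×10) implied by the 30 constraints:

  row 1: 0, 0, 1, 1, 1, 1, 1, 1, 1, 1
  row 2: 1, 1, 2, 2, 2, 2, 2, 2, 2, 2
  row 3: 1, 2, 3, 3, 3, 3, 3, 3, 3, 3
  row 4: 1, 2, 3, 3, 3, 3, 3, 3, 4, 4
  row 5: 1, 2, 3, 3, 3, 4, 4, 4, 5, 5
  row 6: 1, 2, 3, 4, 4, 5, 5, 5, 6, 6
  row 7: 1, 2, 3, 4, 4, 5, 5, 5, 6, 7
  row 8: 1, 2, 3, 4, 5, 6, 6, 6, 7, 8
  row 9: 1, 2, 3, 4, 5, 6, 7, 7, 8, 9
  row 10: 1, 2, 3, 4, 5, 6, 7, 8, 9, 10

second differences of R give the permutation w = (3, 1, 2, 9, 6, 4, 10, 5, 7, 8).

5 SE-corners of the 12-cell Rothe diagram give Ess(w):

[(1, 2, 0), (4, 8, 3), (5, 5, 3), (7, 5, 4), (7, 8, 5)]


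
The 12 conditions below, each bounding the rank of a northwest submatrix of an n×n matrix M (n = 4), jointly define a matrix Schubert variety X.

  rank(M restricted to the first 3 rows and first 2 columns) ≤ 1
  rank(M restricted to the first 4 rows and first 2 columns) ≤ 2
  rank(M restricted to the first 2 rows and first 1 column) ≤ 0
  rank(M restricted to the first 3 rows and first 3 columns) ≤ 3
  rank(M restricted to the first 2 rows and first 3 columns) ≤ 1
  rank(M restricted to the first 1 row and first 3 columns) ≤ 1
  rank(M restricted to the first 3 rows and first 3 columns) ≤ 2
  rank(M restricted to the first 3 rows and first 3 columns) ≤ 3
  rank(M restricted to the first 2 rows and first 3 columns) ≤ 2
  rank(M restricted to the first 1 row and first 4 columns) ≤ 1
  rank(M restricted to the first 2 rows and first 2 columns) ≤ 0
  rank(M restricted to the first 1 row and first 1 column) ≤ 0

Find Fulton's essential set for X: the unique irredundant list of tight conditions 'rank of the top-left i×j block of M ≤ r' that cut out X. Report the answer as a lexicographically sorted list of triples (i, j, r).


Computing R[i][j] = min implied NW-rank bound (n=4, 12 conditions):

  0 0 1 1
  0 0 1 2
  1 1 2 3
  1 2 3 4

second differences of R give the permutation w = (3, 4, 1, 2).

Fulton essential set (1 of the 4 Rothe cells):

[(2, 2, 0)]


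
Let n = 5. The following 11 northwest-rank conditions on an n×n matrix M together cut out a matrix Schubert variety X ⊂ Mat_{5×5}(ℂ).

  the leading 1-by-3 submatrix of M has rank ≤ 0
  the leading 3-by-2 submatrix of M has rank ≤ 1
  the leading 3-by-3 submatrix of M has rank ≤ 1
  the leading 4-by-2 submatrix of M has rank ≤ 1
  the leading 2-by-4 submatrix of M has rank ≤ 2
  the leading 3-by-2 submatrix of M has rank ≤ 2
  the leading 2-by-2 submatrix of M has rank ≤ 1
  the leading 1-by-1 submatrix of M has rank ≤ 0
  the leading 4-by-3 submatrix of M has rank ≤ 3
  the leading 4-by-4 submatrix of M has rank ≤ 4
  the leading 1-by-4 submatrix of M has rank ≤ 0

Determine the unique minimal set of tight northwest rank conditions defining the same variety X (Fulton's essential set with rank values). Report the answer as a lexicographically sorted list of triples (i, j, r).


Propagating the 11 rank bounds to every northwest block:

  0  0  0  0  1
  1  1  1  1  2
  1  1  1  2  3
  1  1  2  3  4
  1  2  3  4  5

hence w(1..5) = (5, 1, 4, 3, 2).

Rothe diagram D(w) (7 cells), 3 SE-corners (essential conditions):

[(1, 4, 0), (3, 3, 1), (4, 2, 1)]


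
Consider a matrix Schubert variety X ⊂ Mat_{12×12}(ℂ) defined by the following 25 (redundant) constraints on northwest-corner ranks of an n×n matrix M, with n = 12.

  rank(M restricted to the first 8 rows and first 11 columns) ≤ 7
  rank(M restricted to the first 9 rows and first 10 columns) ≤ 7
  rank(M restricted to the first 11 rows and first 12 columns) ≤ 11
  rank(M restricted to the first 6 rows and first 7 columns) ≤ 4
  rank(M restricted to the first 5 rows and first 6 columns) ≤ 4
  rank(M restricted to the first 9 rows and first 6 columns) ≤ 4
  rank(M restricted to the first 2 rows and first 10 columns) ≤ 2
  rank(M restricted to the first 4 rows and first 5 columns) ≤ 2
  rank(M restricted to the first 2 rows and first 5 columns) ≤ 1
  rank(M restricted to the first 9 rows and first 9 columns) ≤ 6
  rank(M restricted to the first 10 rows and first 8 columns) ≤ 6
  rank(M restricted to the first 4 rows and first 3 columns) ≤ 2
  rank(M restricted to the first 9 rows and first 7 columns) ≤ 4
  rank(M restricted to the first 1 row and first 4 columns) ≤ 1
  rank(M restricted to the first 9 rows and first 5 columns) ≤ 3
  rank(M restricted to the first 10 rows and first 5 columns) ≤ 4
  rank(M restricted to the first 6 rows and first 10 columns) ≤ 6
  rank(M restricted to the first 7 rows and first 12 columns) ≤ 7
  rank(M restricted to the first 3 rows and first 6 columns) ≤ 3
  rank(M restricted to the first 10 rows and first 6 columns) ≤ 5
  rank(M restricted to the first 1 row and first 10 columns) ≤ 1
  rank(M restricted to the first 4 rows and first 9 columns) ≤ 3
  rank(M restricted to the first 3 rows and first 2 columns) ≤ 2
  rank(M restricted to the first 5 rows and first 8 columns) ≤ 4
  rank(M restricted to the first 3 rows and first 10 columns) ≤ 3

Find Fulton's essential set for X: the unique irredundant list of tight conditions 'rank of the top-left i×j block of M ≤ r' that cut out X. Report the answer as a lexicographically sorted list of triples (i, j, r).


Recovering R(i,j) via the rank-extension bound from the 25 conditions:

  row 1: 1, 1, 1, 1, 1, 1, 1, 1, 1, 1, 1, 1
  row 2: 1, 1, 1, 1, 1, 2, 2, 2, 2, 2, 2, 2
  row 3: 1, 2, 2, 2, 2, 3, 3, 3, 3, 3, 3, 3
  row 4: 1, 2, 2, 2, 2, 3, 3, 3, 3, 4, 4, 4
  row 5: 1, 2, 3, 3, 3, 4, 4, 4, 4, 5, 5, 5
  row 6: 1, 2, 3, 3, 3, 4, 4, 5, 5, 6, 6, 6
  row 7: 1, 2, 3, 3, 3, 4, 4, 5, 6, 7, 7, 7
  row 8: 1, 2, 3, 3, 3, 4, 4, 5, 6, 7, 7, 8
  row 9: 1, 2, 3, 3, 3, 4, 4, 5, 6, 7, 8, 9
  row 10: 1, 2, 3, 4, 4, 5, 5, 6, 7, 8, 9, 10
  row 11: 1, 2, 3, 4, 5, 6, 6, 7, 8, 9, 10, 11
  row 12: 1, 2, 3, 4, 5, 6, 7, 8, 9, 10, 11, 12

the unique w with this rank table is (1, 6, 2, 10, 3, 8, 9, 12, 11, 4, 5, 7).

D(w) has 23 cells with 6 SE-corners; essential set:

[(2, 5, 1), (4, 5, 2), (4, 9, 3), (8, 11, 7), (9, 5, 3), (9, 7, 4)]


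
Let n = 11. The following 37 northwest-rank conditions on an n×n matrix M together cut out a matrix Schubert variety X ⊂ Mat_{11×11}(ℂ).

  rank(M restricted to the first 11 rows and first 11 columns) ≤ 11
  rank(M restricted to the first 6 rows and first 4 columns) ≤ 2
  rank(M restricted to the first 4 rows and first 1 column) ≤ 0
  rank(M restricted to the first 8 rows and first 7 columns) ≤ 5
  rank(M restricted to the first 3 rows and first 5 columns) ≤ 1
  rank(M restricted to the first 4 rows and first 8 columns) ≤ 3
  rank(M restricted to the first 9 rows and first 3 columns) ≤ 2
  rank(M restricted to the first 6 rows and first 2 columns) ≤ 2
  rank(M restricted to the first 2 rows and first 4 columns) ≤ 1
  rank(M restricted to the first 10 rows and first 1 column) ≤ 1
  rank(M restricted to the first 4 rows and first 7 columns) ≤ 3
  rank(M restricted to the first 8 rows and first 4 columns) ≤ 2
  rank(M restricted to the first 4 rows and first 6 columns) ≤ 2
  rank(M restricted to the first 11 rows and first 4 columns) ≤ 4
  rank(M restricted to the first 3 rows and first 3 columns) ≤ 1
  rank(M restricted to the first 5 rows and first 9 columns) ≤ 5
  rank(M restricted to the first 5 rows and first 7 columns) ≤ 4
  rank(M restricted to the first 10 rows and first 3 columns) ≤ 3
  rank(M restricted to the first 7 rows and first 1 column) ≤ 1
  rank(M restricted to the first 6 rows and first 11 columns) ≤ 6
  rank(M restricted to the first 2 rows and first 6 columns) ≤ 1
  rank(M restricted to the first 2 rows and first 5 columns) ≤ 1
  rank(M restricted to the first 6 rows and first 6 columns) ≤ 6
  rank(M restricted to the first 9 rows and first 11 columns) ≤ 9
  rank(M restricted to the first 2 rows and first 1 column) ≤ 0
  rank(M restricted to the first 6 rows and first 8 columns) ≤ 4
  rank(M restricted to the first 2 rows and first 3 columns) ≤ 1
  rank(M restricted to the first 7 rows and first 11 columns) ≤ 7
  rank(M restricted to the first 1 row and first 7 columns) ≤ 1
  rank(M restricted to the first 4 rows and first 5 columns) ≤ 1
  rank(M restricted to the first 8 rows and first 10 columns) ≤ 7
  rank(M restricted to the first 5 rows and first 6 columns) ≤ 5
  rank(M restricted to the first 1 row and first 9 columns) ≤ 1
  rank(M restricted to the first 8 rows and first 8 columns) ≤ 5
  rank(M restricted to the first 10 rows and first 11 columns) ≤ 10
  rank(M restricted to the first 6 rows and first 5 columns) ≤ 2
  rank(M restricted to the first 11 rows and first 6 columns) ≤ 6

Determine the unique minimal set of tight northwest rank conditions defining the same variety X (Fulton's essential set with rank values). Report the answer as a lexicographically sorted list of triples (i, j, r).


Computing R[i][j] = min implied NW-rank bound (n=11, 37 conditions):

  R[1]: 0 1 1 1 1 1 1 1 1 1 1
  R[2]: 0 1 1 1 1 1 2 2 2 2 2
  R[3]: 0 1 1 1 1 2 3 3 3 3 3
  R[4]: 0 1 1 1 1 2 3 3 4 4 4
  R[5]: 1 2 2 2 2 3 4 4 5 5 5
  R[6]: 1 2 2 2 2 3 4 4 5 6 6
  R[7]: 1 2 2 2 3 4 5 5 6 7 7
  R[8]: 1 2 2 2 3 4 5 5 6 7 8
  R[9]: 1 2 2 3 4 5 6 6 7 8 9
  R[10]: 1 2 3 4 5 6 7 7 8 9 10
  R[11]: 1 2 3 4 5 6 7 8 9 10 11

hence w(1..11) = (2, 7, 6, 9, 1, 10, 5, 11, 4, 3, 8).

Fulton essential set (9 of the 25 Rothe cells):

[(2, 6, 1), (4, 1, 0), (4, 5, 1), (4, 8, 3), (6, 5, 2), (6, 8, 4), (8, 4, 2), (8, 8, 5), (9, 3, 2)]


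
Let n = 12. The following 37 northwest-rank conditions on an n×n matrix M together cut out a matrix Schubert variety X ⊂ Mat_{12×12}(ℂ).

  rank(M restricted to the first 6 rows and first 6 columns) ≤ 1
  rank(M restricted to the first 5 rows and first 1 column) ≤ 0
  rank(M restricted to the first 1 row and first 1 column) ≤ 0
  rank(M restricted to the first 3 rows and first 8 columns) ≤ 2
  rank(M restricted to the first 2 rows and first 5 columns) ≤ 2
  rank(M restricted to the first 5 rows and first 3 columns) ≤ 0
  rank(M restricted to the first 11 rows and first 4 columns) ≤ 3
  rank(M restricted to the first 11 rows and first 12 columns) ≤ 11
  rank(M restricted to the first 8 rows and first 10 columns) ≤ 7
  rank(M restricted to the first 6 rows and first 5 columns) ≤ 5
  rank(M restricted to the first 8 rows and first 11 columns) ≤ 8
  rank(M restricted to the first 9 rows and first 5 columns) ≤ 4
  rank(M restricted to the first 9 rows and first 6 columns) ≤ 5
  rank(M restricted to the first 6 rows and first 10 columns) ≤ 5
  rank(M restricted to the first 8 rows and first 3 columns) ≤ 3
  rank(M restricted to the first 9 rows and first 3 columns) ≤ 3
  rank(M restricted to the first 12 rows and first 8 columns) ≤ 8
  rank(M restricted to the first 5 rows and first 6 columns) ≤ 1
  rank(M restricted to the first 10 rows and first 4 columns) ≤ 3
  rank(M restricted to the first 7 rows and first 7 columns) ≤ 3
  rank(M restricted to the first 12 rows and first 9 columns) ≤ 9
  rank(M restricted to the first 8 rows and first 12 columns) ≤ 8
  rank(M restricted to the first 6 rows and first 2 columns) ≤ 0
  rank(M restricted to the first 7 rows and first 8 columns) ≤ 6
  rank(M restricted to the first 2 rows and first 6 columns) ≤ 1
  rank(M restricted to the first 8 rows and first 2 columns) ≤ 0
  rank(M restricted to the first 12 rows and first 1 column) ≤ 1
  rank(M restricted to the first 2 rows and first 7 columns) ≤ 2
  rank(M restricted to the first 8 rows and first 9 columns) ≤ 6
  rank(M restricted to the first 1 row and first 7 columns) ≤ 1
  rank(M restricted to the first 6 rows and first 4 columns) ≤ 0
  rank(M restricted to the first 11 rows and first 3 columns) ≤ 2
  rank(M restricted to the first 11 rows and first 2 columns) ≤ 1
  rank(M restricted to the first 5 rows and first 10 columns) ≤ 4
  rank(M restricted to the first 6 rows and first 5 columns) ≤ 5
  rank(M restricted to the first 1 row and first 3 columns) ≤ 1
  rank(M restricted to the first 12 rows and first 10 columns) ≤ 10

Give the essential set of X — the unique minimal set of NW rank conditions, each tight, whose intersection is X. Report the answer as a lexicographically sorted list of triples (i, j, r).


Recovering R(i,j) via the rank-extension bound from the 37 conditions:

  i=1: 0, 0, 0, 0, 1, 1, 1, 1, 1, 1, 1, 1
  i=2: 0, 0, 0, 0, 1, 1, 2, 2, 2, 2, 2, 2
  i=3: 0, 0, 0, 0, 1, 1, 2, 2, 3, 3, 3, 3
  i=4: 0, 0, 0, 0, 1, 1, 2, 3, 4, 4, 4, 4
  i=5: 0, 0, 0, 0, 1, 1, 2, 3, 4, 4, 5, 5
  i=6: 0, 0, 0, 0, 1, 1, 2, 3, 4, 5, 6, 6
  i=7: 0, 0, 1, 1, 2, 2, 3, 4, 5, 6, 7, 7
  i=8: 0, 0, 1, 2, 3, 3, 4, 5, 6, 7, 8, 8
  i=9: 1, 1, 2, 3, 4, 4, 5, 6, 7, 8, 9, 9
  i=10: 1, 1, 2, 3, 4, 5, 6, 7, 8, 9, 10, 10
  i=11: 1, 1, 2, 3, 4, 5, 6, 7, 8, 9, 10, 11
  i=12: 1, 2, 3, 4, 5, 6, 7, 8, 9, 10, 11, 12

hence w(1..12) = (5, 7, 9, 8, 11, 10, 3, 4, 1, 6, 12, 2).

Fulton essential set (6 of the 37 Rothe cells):

[(3, 8, 2), (5, 10, 4), (6, 4, 0), (6, 6, 1), (8, 2, 0), (11, 2, 1)]


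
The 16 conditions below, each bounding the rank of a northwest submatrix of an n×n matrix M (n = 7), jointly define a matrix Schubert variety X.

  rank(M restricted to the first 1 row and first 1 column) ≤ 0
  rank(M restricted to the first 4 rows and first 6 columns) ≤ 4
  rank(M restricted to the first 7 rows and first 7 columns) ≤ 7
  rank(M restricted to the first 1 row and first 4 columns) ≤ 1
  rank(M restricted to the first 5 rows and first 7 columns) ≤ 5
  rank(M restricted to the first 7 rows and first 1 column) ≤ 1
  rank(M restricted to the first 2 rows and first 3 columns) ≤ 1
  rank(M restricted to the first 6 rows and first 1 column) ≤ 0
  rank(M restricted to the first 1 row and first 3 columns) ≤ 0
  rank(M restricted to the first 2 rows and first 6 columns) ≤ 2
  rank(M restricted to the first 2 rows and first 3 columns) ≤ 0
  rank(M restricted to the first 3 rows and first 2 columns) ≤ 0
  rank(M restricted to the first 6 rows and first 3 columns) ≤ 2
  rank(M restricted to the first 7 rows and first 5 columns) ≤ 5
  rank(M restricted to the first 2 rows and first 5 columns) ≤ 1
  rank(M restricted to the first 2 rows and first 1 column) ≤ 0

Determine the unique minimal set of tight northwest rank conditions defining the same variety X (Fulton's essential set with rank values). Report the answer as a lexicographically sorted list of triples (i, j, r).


Rank table r_w(7×7) implied by the 16 constraints:

  row 1: 0  0  0  1  1  1  1
  row 2: 0  0  0  1  1  2  2
  row 3: 0  0  1  2  2  3  3
  row 4: 0  1  2  3  3  4  4
  row 5: 0  1  2  3  4  5  5
  row 6: 0  1  2  3  4  5  6
  row 7: 1  2  3  4  5  6  7

hence w(1..7) = (4, 6, 3, 2, 5, 7, 1).

ℓ(w)=12; the 4 essential cells (i,j,r):

[(2, 3, 0), (2, 5, 1), (3, 2, 0), (6, 1, 0)]


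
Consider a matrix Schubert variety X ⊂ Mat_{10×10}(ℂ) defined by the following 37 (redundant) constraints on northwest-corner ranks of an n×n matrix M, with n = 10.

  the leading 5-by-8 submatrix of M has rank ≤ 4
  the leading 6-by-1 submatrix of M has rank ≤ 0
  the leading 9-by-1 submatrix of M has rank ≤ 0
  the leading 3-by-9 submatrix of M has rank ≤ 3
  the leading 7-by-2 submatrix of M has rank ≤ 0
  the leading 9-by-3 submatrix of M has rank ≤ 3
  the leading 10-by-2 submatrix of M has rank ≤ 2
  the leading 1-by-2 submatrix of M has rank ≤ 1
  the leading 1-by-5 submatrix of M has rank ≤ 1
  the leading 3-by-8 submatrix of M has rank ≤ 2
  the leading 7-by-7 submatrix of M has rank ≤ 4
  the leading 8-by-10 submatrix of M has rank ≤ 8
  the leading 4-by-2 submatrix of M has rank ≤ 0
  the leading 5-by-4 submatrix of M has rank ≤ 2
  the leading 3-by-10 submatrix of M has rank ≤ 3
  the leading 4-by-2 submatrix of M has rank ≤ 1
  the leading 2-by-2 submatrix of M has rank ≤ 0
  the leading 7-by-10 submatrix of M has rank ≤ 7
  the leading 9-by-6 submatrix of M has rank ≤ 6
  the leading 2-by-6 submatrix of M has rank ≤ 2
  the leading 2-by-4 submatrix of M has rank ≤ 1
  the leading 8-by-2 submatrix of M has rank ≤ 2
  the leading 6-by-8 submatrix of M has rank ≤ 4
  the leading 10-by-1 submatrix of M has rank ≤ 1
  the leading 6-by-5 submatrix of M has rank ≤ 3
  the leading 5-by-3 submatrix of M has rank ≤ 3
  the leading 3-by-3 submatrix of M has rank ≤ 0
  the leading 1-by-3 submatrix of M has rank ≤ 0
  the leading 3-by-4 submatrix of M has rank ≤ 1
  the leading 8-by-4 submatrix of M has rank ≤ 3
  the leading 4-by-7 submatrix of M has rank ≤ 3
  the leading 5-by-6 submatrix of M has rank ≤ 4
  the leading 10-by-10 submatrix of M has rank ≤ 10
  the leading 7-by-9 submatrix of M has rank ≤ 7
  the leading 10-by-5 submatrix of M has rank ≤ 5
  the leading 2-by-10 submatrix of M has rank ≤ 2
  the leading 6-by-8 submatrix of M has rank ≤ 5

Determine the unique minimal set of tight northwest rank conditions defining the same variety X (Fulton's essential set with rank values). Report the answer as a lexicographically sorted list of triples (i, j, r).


Rank table r_w(10×10) implied by the 37 constraints:

  row 1: 0  0  0  1  1  1  1  1  1  1
  row 2: 0  0  0  1  2  2  2  2  2  2
  row 3: 0  0  0  1  2  2  2  2  3  3
  row 4: 0  0  1  2  3  3  3  3  4  4
  row 5: 0  0  1  2  3  4  4  4  5  5
  row 6: 0  0  1  2  3  4  4  4  5  6
  row 7: 0  0  1  2  3  4  4  5  6  7
  row 8: 0  1  2  3  4  5  5  6  7  8
  row 9: 0  1  2  3  4  5  6  7  8  9
  row 10: 1  2  3  4  5  6  7  8  9  10

reading off 1-entries of Δ²R: w = (4, 5, 9, 3, 6, 10, 8, 2, 7, 1).

D(w) has 25 cells with 6 SE-corners; essential set:

[(3, 3, 0), (3, 8, 2), (6, 8, 4), (7, 2, 0), (7, 7, 4), (9, 1, 0)]


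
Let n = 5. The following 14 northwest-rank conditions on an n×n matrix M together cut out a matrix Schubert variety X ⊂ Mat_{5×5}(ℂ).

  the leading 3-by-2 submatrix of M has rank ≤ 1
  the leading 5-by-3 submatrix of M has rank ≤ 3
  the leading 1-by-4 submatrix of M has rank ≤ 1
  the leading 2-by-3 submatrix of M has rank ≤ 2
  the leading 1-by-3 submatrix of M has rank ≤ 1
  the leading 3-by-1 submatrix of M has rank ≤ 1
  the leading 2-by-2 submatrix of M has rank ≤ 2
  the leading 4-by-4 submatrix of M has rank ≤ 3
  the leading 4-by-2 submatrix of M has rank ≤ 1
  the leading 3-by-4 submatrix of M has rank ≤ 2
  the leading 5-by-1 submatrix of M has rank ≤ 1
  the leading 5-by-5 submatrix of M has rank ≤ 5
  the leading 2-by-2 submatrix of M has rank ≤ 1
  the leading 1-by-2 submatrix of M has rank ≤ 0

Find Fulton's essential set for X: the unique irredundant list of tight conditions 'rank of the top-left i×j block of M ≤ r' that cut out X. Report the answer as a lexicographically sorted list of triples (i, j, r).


Reconstructing r_w from the 14 given conditions:

  0  0  1  1  1
  1  1  2  2  2
  1  1  2  2  3
  1  1  2  3  4
  1  2  3  4  5

giving w = (3, 1, 5, 4, 2) via Δ²R.

D(w) has 5 cells with 3 SE-corners; essential set:

[(1, 2, 0), (3, 4, 2), (4, 2, 1)]


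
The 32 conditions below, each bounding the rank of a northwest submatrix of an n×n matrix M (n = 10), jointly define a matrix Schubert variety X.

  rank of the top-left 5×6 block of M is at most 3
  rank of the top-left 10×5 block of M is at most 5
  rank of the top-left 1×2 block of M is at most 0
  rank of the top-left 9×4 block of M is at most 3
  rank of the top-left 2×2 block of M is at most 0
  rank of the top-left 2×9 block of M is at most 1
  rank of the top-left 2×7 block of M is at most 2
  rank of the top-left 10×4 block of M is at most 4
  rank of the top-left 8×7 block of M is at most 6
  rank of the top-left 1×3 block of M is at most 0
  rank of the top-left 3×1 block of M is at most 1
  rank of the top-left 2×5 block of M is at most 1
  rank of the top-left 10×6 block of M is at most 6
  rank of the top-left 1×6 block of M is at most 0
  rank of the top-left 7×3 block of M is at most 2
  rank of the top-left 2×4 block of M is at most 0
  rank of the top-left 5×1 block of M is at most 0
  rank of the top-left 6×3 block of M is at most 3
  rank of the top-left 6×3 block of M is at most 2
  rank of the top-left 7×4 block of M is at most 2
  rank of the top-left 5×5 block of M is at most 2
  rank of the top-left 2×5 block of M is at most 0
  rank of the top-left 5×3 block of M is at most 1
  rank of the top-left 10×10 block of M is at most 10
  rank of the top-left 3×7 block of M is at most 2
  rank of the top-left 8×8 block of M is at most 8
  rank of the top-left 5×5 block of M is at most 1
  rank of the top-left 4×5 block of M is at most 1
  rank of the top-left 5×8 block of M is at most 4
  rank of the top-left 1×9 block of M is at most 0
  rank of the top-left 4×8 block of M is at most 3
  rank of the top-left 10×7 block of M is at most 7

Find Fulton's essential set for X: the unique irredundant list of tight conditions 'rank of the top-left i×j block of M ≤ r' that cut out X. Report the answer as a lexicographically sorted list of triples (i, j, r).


Computing R[i][j] = min implied NW-rank bound (n=10, 32 conditions):

  i=1: 0  0  0  0  0  0  0  0  0  1
  i=2: 0  0  0  0  0  1  1  1  1  2
  i=3: 0  1  1  1  1  2  2  2  2  3
  i=4: 0  1  1  1  1  2  3  3  3  4
  i=5: 0  1  1  1  1  2  3  4  4  5
  i=6: 1  2  2  2  2  3  4  5  5  6
  i=7: 1  2  2  2  3  4  5  6  6  7
  i=8: 1  2  3  3  4  5  6  7  7  8
  i=9: 1  2  3  3  4  5  6  7  8  9
  i=10: 1  2  3  4  5  6  7  8  9  10

hence w(1..10) = (10, 6, 2, 7, 8, 1, 5, 3, 9, 4).

Rothe diagram D(w) (26 cells), 6 SE-corners (essential conditions):

[(1, 9, 0), (2, 5, 0), (5, 1, 0), (5, 5, 1), (7, 4, 2), (9, 4, 3)]
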